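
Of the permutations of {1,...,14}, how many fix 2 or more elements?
Exactly j fixed points: C(14,j)·!(14-j); sum over j ≥ 2 (derangement numbers via !m = (m-1)·(!(m-1) + !(m-2)): !0..!12 = 1, 0, 1, 2, 9, 44, 265, 1854, 14833, 133496, 1334961, 14684570, 176214841). Σ_{j=2}^{14} C(14,j)·!(14-j) = C(14,2)·!12 + C(14,3)·!11 + C(14,4)·!10 + C(14,5)·!9 + C(14,6)·!8 + C(14,7)·!7 + C(14,8)·!6 + C(14,9)·!5 + C(14,10)·!4 + C(14,11)·!3 + C(14,12)·!2 + C(14,13)·!1 + C(14,14)·!0 = 91·176214841 + 364·14684570 + 1001·1334961 + 2002·133496 + 3003·14833 + 3432·1854 + 3003·265 + 2002·44 + 1001·9 + 364·2 + 91·1 + 14·0 + 1·1 = 23036089103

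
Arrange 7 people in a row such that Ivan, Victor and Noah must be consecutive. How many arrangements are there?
Treat the 3 as one block: (7-3+1)! × 3! = 120 × 6 = 720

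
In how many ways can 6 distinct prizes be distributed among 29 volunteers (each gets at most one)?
P(29,6) = 29!/(29-6)! = 342014400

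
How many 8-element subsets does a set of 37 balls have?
C(37,8) = 37!/(8!×29!) = 38608020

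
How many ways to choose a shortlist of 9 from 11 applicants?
C(11,9) = 11!/(9!×2!) = 55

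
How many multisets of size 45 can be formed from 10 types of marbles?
C(45+10-1, 10-1) = C(54, 9) = 5317936260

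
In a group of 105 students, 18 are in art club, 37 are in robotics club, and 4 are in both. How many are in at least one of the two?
|A∪B| = |A| + |B| - |A∩B| = 18 + 37 - 4 = 51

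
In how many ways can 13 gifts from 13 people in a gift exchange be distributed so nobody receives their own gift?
!13 = Σ_{j=0}^{13} (-1)^j·13!/j! = 6227020800 - 6227020800 + 3113510400 - 1037836800 + 259459200 - 51891840 + 8648640 - 1235520 + 154440 - 17160 + 1716 - 156 + 13 - 1 = 2290792932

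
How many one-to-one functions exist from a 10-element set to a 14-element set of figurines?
P(14,10) = 14!/(14-10)! = 3632428800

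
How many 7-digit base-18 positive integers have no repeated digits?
First digit: 17 choices (nonzero). Then descending: 17 × 17 × 16 × 15 × 14 × 13 × 12 = 151482240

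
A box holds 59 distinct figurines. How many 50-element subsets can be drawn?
C(59,50) = 59!/(50!×9!) = 12565671261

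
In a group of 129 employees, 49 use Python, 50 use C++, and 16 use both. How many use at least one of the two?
|A∪B| = |A| + |B| - |A∩B| = 49 + 50 - 16 = 83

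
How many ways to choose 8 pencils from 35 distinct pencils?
C(35,8) = 35!/(8!×27!) = 23535820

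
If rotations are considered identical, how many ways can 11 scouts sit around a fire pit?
Circular: fix one position, arrange the rest. (11-1)! = 3628800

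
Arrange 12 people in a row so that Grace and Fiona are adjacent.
Treat as block: (12-1)! × 2! = 39916800 × 2 = 79833600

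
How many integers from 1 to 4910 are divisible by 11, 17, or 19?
⌊4910/11⌋+⌊4910/17⌋+⌊4910/19⌋ - ⌊4910/187⌋-⌊4910/209⌋-⌊4910/323⌋ + ⌊4910/3553⌋ = 446+288+258 - 26-23-15 + 1 = 929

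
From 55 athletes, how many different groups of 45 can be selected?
C(55,45) = 55!/(45!×10!) = 29248649430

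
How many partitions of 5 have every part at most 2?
Let r_j(i) = number of partitions of i into parts ≤ j, for i = 0..5. r_1(i) = 1 for all i; r_j(i) = r_{j-1}(i) + r_j(i-j). Rows j = 2..2: ≤2: 1 1 2 2 3 3. r_2(5) = 3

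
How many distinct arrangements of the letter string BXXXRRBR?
8! / (2! × 3! × 3!) = 560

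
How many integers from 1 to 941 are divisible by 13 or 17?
⌊941/13⌋ + ⌊941/17⌋ - ⌊941/221⌋ = 72 + 55 - 4 = 123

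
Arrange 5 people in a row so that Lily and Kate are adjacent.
Treat as block: (5-1)! × 2! = 24 × 2 = 48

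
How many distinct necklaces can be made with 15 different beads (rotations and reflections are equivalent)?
(15-1)!/2 = 87178291200/2 = 43589145600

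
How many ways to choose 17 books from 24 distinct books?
C(24,17) = 24!/(17!×7!) = 346104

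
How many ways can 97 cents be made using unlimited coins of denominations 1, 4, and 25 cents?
Coefficient of x^97 in 1/(1-x^1) · 1/(1-x^4) · 1/(1-x^25). Case on j = number of 25-cent coins (j = 0..3); remainder r = 97 - 25j is made from {1,4} in ⌊r/4⌋+1 ways. r = 97, 72, 47, 22 → 25 + 19 + 12 + 6 = 62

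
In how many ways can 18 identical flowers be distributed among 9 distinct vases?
C(18+9-1, 9-1) = C(26, 8) = 1562275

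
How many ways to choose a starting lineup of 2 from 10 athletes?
C(10,2) = 10!/(2!×8!) = 45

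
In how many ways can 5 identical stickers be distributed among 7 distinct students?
C(5+7-1, 7-1) = C(11, 6) = 462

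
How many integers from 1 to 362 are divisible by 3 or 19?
⌊362/3⌋ + ⌊362/19⌋ - ⌊362/57⌋ = 120 + 19 - 6 = 133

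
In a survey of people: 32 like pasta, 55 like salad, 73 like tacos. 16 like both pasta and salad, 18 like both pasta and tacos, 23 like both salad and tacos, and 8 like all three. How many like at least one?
|A∪B∪C| = 32+55+73-16-18-23+8 = 111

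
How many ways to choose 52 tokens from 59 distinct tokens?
C(59,52) = 59!/(52!×7!) = 341149446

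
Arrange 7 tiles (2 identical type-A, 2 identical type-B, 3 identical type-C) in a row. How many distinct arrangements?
7! / (2! × 2! × 3!) = 210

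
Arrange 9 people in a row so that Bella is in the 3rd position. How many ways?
Fix one position: (9-1)! = 40320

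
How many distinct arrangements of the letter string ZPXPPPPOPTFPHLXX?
16! / (1! × 1! × 1! × 3! × 1! × 1! × 1! × 7!) = 691891200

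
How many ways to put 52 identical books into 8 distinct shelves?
C(52+8-1, 8-1) = C(59, 7) = 341149446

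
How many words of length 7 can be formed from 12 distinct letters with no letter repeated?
P(12,7) = 12!/(12-7)! = 3991680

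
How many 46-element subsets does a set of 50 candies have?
C(50,46) = 50!/(46!×4!) = 230300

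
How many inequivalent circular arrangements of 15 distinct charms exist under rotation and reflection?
(15-1)!/2 = 87178291200/2 = 43589145600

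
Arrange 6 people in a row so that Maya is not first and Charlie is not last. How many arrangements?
By inclusion-exclusion: 6! - 2×(6-1)! + (6-2)! = 720 - 240 + 24 = 504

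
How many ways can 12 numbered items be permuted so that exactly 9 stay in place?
Choose the 9 fixed points C(12,9) = 220, derange the rest: !3 = Σ_{j=0}^{3} (-1)^j·3!/j! = 6 - 6 + 3 - 1 = 2. Product = 220 × 2 = 440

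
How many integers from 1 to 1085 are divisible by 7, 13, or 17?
⌊1085/7⌋+⌊1085/13⌋+⌊1085/17⌋ - ⌊1085/91⌋-⌊1085/119⌋-⌊1085/221⌋ + ⌊1085/1547⌋ = 155+83+63 - 11-9-4 + 0 = 277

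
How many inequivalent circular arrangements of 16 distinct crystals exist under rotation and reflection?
(16-1)!/2 = 1307674368000/2 = 653837184000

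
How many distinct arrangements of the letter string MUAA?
4! / (2! × 1! × 1!) = 12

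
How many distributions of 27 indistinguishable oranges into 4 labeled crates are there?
C(27+4-1, 4-1) = C(30, 3) = 4060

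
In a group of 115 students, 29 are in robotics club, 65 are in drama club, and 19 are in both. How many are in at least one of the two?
|A∪B| = |A| + |B| - |A∩B| = 29 + 65 - 19 = 75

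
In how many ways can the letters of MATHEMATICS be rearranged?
11! / (2! × 2! × 2! × 1! × 1! × 1! × 1! × 1!) = 4989600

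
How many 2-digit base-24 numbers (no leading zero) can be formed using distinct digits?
First digit: 23 choices (nonzero). Then descending: 23 × 23 = 529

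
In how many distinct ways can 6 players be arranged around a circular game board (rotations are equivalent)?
Circular: fix one position, arrange the rest. (6-1)! = 120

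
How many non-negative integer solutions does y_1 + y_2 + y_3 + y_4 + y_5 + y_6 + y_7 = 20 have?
C(20+7-1, 7-1) = C(26, 6) = 230230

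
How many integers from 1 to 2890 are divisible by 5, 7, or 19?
⌊2890/5⌋+⌊2890/7⌋+⌊2890/19⌋ - ⌊2890/35⌋-⌊2890/95⌋-⌊2890/133⌋ + ⌊2890/665⌋ = 578+412+152 - 82-30-21 + 4 = 1013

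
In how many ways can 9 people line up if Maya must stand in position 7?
Fix one position: (9-1)! = 40320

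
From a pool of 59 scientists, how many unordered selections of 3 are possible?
C(59,3) = 59!/(3!×56!) = 32509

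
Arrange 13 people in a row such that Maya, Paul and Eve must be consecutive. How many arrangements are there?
Treat the 3 as one block: (13-3+1)! × 3! = 39916800 × 6 = 239500800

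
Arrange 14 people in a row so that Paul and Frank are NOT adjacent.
Total - adjacent = 14! - (14-1)!×2 = 87178291200 - 12454041600 = 74724249600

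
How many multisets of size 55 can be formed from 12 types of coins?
C(55+12-1, 12-1) = C(66, 11) = 1074082795968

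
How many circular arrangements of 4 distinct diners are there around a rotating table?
Circular: fix one position, arrange the rest. (4-1)! = 6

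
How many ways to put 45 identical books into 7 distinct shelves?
C(45+7-1, 7-1) = C(51, 6) = 18009460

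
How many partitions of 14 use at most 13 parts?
By conjugation, equals partitions of 14 into parts ≤ 13. Let r_j(i) = number of partitions of i into parts ≤ j, for i = 0..14. r_1(i) = 1 for all i; r_j(i) = r_{j-1}(i) + r_j(i-j). Rows j = 2..13: ≤2: 1 1 2 2 3 3 4 4 5 5 6 6 7 7 8; ≤3: 1 1 2 3 4 5 7 8 10 12 14 16 19 21 24; ≤4: 1 1 2 3 5 6 9 11 15 18 23 27 34 39 47; ≤5: 1 1 2 3 5 7 10 13 18 23 30 37 47 57 70; ≤6: 1 1 2 3 5 7 11 14 20 26 35 44 58 71 90; ≤7: 1 1 2 3 5 7 11 15 21 28 38 49 65 82 105; ≤8: 1 1 2 3 5 7 11 15 22 29 40 52 70 89 116; ≤9: 1 1 2 3 5 7 11 15 22 30 41 54 73 94 123; ≤10: 1 1 2 3 5 7 11 15 22 30 42 55 75 97 128; ≤11: 1 1 2 3 5 7 11 15 22 30 42 56 76 99 131; ≤12: 1 1 2 3 5 7 11 15 22 30 42 56 77 100 133; ≤13: 1 1 2 3 5 7 11 15 22 30 42 56 77 101 134. r_13(14) = 134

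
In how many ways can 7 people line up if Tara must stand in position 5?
Fix one position: (7-1)! = 720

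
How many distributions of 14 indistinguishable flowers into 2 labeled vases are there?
C(14+2-1, 2-1) = C(15, 1) = 15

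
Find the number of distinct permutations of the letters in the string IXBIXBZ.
7! / (2! × 1! × 2! × 2!) = 630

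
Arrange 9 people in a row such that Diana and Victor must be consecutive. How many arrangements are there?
Treat the 2 as one block: (9-2+1)! × 2! = 40320 × 2 = 80640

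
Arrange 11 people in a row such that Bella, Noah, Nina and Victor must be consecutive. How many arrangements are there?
Treat the 4 as one block: (11-4+1)! × 4! = 40320 × 24 = 967680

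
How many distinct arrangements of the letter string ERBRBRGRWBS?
11! / (1! × 4! × 3! × 1! × 1! × 1!) = 277200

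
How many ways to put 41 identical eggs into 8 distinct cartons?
C(41+8-1, 8-1) = C(48, 7) = 73629072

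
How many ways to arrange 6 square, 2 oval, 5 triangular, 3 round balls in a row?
16! / (6! × 2! × 5! × 3!) = 20180160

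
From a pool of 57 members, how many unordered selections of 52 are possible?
C(57,52) = 57!/(52!×5!) = 4187106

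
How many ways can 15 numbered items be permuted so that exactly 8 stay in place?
Choose the 8 fixed points C(15,8) = 6435, derange the rest: !7 = Σ_{j=0}^{7} (-1)^j·7!/j! = 5040 - 5040 + 2520 - 840 + 210 - 42 + 7 - 1 = 1854. Product = 6435 × 1854 = 11930490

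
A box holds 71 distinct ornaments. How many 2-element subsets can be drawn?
C(71,2) = 71!/(2!×69!) = 2485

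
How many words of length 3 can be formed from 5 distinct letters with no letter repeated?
P(5,3) = 5!/(5-3)! = 60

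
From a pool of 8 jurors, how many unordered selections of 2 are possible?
C(8,2) = 8!/(2!×6!) = 28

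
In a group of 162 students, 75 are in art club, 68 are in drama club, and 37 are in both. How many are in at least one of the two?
|A∪B| = |A| + |B| - |A∩B| = 75 + 68 - 37 = 106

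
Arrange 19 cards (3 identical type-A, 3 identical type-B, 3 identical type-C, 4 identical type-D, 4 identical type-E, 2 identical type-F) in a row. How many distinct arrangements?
19! / (3! × 3! × 3! × 4! × 4! × 2!) = 488864376000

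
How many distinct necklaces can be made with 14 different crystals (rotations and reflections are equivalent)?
(14-1)!/2 = 6227020800/2 = 3113510400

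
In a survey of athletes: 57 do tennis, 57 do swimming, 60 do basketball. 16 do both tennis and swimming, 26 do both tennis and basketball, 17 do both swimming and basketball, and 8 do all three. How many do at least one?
|A∪B∪C| = 57+57+60-16-26-17+8 = 123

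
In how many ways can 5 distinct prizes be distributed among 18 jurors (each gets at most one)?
P(18,5) = 18!/(18-5)! = 1028160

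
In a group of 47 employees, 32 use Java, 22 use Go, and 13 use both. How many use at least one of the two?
|A∪B| = |A| + |B| - |A∩B| = 32 + 22 - 13 = 41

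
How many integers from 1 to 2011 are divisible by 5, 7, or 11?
⌊2011/5⌋+⌊2011/7⌋+⌊2011/11⌋ - ⌊2011/35⌋-⌊2011/55⌋-⌊2011/77⌋ + ⌊2011/385⌋ = 402+287+182 - 57-36-26 + 5 = 757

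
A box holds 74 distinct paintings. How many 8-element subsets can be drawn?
C(74,8) = 74!/(8!×66!) = 15071474661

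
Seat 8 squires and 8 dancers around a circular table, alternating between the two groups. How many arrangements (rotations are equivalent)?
Fix one of the squires: (8-1)! ways for the remaining squires, × 8! ways for the dancers = 5040 × 40320 = 203212800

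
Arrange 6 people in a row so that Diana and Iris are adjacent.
Treat as block: (6-1)! × 2! = 120 × 2 = 240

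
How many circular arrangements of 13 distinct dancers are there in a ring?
Circular: fix one position, arrange the rest. (13-1)! = 479001600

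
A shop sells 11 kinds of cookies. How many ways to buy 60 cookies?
C(60+11-1, 11-1) = C(70, 10) = 396704524216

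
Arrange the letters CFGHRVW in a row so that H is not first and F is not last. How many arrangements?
By inclusion-exclusion: 7! - 2×(7-1)! + (7-2)! = 5040 - 1440 + 120 = 3720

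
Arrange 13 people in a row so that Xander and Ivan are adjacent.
Treat as block: (13-1)! × 2! = 479001600 × 2 = 958003200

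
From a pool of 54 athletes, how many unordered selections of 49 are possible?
C(54,49) = 54!/(49!×5!) = 3162510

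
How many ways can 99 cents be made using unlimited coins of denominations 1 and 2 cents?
Coefficient of x^99 in 1/(1-x^1) · 1/(1-x^2). Use j coins of 2 for j = 0..⌊99/2⌋ = 49, the rest in 1s: 49 + 1 = 50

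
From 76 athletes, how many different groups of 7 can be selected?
C(76,7) = 76!/(7!×69!) = 2186189400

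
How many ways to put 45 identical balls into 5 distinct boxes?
C(45+5-1, 5-1) = C(49, 4) = 211876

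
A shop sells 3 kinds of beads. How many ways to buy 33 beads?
C(33+3-1, 3-1) = C(35, 2) = 595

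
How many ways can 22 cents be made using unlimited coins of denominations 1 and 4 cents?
Coefficient of x^22 in 1/(1-x^1) · 1/(1-x^4). Use j coins of 4 for j = 0..⌊22/4⌋ = 5, the rest in 1s: 5 + 1 = 6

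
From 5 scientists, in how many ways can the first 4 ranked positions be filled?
P(5,4) = 5!/(5-4)! = 120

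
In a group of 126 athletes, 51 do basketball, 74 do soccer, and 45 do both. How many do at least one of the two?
|A∪B| = |A| + |B| - |A∩B| = 51 + 74 - 45 = 80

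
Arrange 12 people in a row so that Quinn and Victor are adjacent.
Treat as block: (12-1)! × 2! = 39916800 × 2 = 79833600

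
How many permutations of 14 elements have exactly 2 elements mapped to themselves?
Choose the 2 fixed points C(14,2) = 91, derange the rest: !12 = Σ_{j=0}^{12} (-1)^j·12!/j! = 479001600 - 479001600 + 239500800 - 79833600 + 19958400 - 3991680 + 665280 - 95040 + 11880 - 1320 + 132 - 12 + 1 = 176214841. Product = 91 × 176214841 = 16035550531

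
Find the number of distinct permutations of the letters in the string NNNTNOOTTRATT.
13! / (5! × 4! × 2! × 1! × 1!) = 1081080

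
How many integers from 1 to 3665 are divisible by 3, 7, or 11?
⌊3665/3⌋+⌊3665/7⌋+⌊3665/11⌋ - ⌊3665/21⌋-⌊3665/33⌋-⌊3665/77⌋ + ⌊3665/231⌋ = 1221+523+333 - 174-111-47 + 15 = 1760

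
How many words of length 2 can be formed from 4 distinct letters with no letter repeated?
P(4,2) = 4!/(4-2)! = 12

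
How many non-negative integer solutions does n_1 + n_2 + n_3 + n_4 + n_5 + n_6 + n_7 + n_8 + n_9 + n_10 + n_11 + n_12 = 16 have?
C(16+12-1, 12-1) = C(27, 11) = 13037895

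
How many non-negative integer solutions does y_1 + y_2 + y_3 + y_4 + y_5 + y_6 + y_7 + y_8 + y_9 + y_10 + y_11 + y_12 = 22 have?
C(22+12-1, 12-1) = C(33, 11) = 193536720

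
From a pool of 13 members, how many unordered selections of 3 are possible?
C(13,3) = 13!/(3!×10!) = 286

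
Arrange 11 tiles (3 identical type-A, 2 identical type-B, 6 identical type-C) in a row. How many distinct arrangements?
11! / (3! × 2! × 6!) = 4620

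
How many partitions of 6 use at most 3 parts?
By conjugation, equals partitions of 6 into parts ≤ 3. Let r_j(i) = number of partitions of i into parts ≤ j, for i = 0..6. r_1(i) = 1 for all i; r_j(i) = r_{j-1}(i) + r_j(i-j). Rows j = 2..3: ≤2: 1 1 2 2 3 3 4; ≤3: 1 1 2 3 4 5 7. r_3(6) = 7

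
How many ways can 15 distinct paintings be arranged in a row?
15! = 1307674368000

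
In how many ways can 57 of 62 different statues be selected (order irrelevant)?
C(62,57) = 62!/(57!×5!) = 6471002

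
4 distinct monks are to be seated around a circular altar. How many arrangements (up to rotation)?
Circular: fix one position, arrange the rest. (4-1)! = 6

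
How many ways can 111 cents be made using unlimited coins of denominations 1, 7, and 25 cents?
Coefficient of x^111 in 1/(1-x^1) · 1/(1-x^7) · 1/(1-x^25). Case on j = number of 25-cent coins (j = 0..4); remainder r = 111 - 25j is made from {1,7} in ⌊r/7⌋+1 ways. r = 111, 86, 61, 36, 11 → 16 + 13 + 9 + 6 + 2 = 46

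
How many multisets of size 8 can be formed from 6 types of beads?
C(8+6-1, 6-1) = C(13, 5) = 1287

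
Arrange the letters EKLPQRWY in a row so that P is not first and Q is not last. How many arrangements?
By inclusion-exclusion: 8! - 2×(8-1)! + (8-2)! = 40320 - 10080 + 720 = 30960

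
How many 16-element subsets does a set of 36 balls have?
C(36,16) = 36!/(16!×20!) = 7307872110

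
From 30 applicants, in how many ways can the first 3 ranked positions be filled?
P(30,3) = 30!/(30-3)! = 24360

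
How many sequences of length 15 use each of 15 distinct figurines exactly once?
15! = 1307674368000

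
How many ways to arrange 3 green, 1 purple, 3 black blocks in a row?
7! / (3! × 1! × 3!) = 140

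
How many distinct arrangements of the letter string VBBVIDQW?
8! / (1! × 2! × 1! × 2! × 1! × 1!) = 10080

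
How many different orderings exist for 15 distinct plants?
15! = 1307674368000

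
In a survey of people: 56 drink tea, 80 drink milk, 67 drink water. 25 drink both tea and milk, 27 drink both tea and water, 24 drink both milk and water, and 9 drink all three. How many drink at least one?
|A∪B∪C| = 56+80+67-25-27-24+9 = 136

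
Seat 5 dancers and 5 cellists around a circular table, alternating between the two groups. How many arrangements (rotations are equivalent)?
Fix one of the dancers: (5-1)! ways for the remaining dancers, × 5! ways for the cellists = 24 × 120 = 2880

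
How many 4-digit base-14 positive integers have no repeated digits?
First digit: 13 choices (nonzero). Then descending: 13 × 13 × 12 × 11 = 22308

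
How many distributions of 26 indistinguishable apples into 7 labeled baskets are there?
C(26+7-1, 7-1) = C(32, 6) = 906192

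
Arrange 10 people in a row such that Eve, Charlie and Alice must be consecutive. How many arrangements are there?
Treat the 3 as one block: (10-3+1)! × 3! = 40320 × 6 = 241920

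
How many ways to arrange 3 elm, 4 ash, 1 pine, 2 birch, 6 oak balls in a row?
16! / (3! × 4! × 1! × 2! × 6!) = 100900800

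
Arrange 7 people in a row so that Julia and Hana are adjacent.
Treat as block: (7-1)! × 2! = 720 × 2 = 1440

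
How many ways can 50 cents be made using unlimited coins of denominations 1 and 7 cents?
Coefficient of x^50 in 1/(1-x^1) · 1/(1-x^7). Use j coins of 7 for j = 0..⌊50/7⌋ = 7, the rest in 1s: 7 + 1 = 8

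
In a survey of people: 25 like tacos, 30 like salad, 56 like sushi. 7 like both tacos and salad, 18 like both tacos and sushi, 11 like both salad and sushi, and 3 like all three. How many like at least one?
|A∪B∪C| = 25+30+56-7-18-11+3 = 78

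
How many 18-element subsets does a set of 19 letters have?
C(19,18) = 19!/(18!×1!) = 19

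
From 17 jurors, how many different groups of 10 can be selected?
C(17,10) = 17!/(10!×7!) = 19448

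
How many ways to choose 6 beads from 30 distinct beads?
C(30,6) = 30!/(6!×24!) = 593775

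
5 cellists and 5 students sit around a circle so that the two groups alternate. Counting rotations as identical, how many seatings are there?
Fix one of the cellists: (5-1)! ways for the remaining cellists, × 5! ways for the students = 24 × 120 = 2880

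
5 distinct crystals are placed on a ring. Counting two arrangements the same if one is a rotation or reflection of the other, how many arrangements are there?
(5-1)!/2 = 24/2 = 12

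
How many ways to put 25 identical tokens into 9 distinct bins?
C(25+9-1, 9-1) = C(33, 8) = 13884156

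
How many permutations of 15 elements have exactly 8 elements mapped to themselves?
Choose the 8 fixed points C(15,8) = 6435, derange the rest: !7 = Σ_{j=0}^{7} (-1)^j·7!/j! = 5040 - 5040 + 2520 - 840 + 210 - 42 + 7 - 1 = 1854. Product = 6435 × 1854 = 11930490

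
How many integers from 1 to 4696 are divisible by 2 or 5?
⌊4696/2⌋ + ⌊4696/5⌋ - ⌊4696/10⌋ = 2348 + 939 - 469 = 2818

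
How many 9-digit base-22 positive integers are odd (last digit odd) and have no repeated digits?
Last∈{1,3,5,7,9,11,13,15,17,19,21}. Last=0: 0. Last nonzero: 11×20×P(20,7) = 85954176000. Total = 85954176000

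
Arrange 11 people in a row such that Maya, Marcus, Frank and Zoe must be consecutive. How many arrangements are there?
Treat the 4 as one block: (11-4+1)! × 4! = 40320 × 24 = 967680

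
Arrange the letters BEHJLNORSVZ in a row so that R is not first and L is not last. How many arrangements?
By inclusion-exclusion: 11! - 2×(11-1)! + (11-2)! = 39916800 - 7257600 + 362880 = 33022080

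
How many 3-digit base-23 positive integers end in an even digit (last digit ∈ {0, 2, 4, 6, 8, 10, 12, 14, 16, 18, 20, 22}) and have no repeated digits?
Last∈{0,2,4,6,8,10,12,14,16,18,20,22}. Last=0: 462. Last nonzero: 11×21×P(21,1) = 4851. Total = 5313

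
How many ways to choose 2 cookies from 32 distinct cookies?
C(32,2) = 32!/(2!×30!) = 496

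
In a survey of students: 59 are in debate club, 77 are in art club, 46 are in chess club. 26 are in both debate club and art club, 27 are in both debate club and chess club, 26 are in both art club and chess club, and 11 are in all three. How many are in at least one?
|A∪B∪C| = 59+77+46-26-27-26+11 = 114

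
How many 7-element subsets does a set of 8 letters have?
C(8,7) = 8!/(7!×1!) = 8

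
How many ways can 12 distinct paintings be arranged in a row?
12! = 479001600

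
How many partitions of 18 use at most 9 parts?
By conjugation, equals partitions of 18 into parts ≤ 9. Let r_j(i) = number of partitions of i into parts ≤ j, for i = 0..18. r_1(i) = 1 for all i; r_j(i) = r_{j-1}(i) + r_j(i-j). Rows j = 2..9: ≤2: 1 1 2 2 3 3 4 4 5 5 6 6 7 7 8 8 9 9 10; ≤3: 1 1 2 3 4 5 7 8 10 12 14 16 19 21 24 27 30 33 37; ≤4: 1 1 2 3 5 6 9 11 15 18 23 27 34 39 47 54 64 72 84; ≤5: 1 1 2 3 5 7 10 13 18 23 30 37 47 57 70 84 101 119 141; ≤6: 1 1 2 3 5 7 11 14 20 26 35 44 58 71 90 110 136 163 199; ≤7: 1 1 2 3 5 7 11 15 21 28 38 49 65 82 105 131 164 201 248; ≤8: 1 1 2 3 5 7 11 15 22 29 40 52 70 89 116 146 186 230 288; ≤9: 1 1 2 3 5 7 11 15 22 30 41 54 73 94 123 157 201 252 318. r_9(18) = 318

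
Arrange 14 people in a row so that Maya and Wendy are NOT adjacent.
Total - adjacent = 14! - (14-1)!×2 = 87178291200 - 12454041600 = 74724249600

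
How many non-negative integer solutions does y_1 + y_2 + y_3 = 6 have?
C(6+3-1, 3-1) = C(8, 2) = 28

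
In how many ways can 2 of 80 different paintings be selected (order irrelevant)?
C(80,2) = 80!/(2!×78!) = 3160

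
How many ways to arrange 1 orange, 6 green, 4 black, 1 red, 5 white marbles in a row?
17! / (1! × 6! × 4! × 1! × 5!) = 171531360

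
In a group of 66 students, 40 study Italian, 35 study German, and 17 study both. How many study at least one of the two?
|A∪B| = |A| + |B| - |A∩B| = 40 + 35 - 17 = 58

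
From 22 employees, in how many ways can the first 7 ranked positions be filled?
P(22,7) = 22!/(22-7)! = 859541760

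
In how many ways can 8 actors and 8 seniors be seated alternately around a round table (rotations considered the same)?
Fix one of the actors: (8-1)! ways for the remaining actors, × 8! ways for the seniors = 5040 × 40320 = 203212800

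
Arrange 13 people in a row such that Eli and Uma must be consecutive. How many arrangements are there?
Treat the 2 as one block: (13-2+1)! × 2! = 479001600 × 2 = 958003200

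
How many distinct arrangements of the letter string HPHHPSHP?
8! / (1! × 3! × 4!) = 280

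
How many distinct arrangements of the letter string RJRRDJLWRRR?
11! / (1! × 6! × 2! × 1! × 1!) = 27720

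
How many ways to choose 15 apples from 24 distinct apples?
C(24,15) = 24!/(15!×9!) = 1307504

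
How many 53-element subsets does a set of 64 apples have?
C(64,53) = 64!/(53!×11!) = 743595781824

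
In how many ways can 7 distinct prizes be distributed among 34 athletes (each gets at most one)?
P(34,7) = 34!/(34-7)! = 27113264640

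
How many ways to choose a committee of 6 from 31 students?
C(31,6) = 31!/(6!×25!) = 736281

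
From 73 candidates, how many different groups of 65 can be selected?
C(73,65) = 73!/(65!×8!) = 13442126049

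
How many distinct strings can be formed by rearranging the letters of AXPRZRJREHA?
11! / (1! × 3! × 2! × 1! × 1! × 1! × 1! × 1!) = 3326400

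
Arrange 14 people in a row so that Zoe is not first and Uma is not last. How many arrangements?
By inclusion-exclusion: 14! - 2×(14-1)! + (14-2)! = 87178291200 - 12454041600 + 479001600 = 75203251200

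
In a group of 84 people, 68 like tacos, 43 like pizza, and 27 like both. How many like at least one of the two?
|A∪B| = |A| + |B| - |A∩B| = 68 + 43 - 27 = 84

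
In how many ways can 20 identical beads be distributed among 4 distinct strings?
C(20+4-1, 4-1) = C(23, 3) = 1771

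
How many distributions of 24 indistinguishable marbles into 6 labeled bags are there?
C(24+6-1, 6-1) = C(29, 5) = 118755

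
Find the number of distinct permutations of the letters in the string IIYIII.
6! / (5! × 1!) = 6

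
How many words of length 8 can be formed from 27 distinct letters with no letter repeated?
P(27,8) = 27!/(27-8)! = 89513424000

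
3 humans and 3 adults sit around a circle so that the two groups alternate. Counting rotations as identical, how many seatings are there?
Fix one of the humans: (3-1)! ways for the remaining humans, × 3! ways for the adults = 2 × 6 = 12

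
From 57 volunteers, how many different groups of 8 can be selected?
C(57,8) = 57!/(8!×49!) = 1652411475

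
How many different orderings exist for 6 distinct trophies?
6! = 720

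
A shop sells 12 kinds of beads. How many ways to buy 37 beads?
C(37+12-1, 12-1) = C(48, 11) = 22595200368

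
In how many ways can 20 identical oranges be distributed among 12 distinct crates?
C(20+12-1, 12-1) = C(31, 11) = 84672315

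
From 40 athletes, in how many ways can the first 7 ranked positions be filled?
P(40,7) = 40!/(40-7)! = 93963542400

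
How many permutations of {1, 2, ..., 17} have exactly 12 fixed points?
Choose the 12 fixed points C(17,12) = 6188, derange the rest: !5 = Σ_{j=0}^{5} (-1)^j·5!/j! = 120 - 120 + 60 - 20 + 5 - 1 = 44. Product = 6188 × 44 = 272272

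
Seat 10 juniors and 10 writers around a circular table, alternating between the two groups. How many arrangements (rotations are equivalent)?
Fix one of the juniors: (10-1)! ways for the remaining juniors, × 10! ways for the writers = 362880 × 3628800 = 1316818944000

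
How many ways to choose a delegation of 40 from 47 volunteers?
C(47,40) = 47!/(40!×7!) = 62891499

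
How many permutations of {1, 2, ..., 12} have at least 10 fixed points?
Exactly j fixed points: C(12,j)·!(12-j); sum over j ≥ 10 (derangement numbers via !m = (m-1)·(!(m-1) + !(m-2)): !0..!2 = 1, 0, 1). Σ_{j=10}^{12} C(12,j)·!(12-j) = C(12,10)·!2 + C(12,11)·!1 + C(12,12)·!0 = 66·1 + 12·0 + 1·1 = 67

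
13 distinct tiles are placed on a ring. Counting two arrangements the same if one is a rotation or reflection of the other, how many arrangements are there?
(13-1)!/2 = 479001600/2 = 239500800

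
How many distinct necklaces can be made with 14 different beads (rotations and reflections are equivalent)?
(14-1)!/2 = 6227020800/2 = 3113510400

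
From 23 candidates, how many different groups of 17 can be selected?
C(23,17) = 23!/(17!×6!) = 100947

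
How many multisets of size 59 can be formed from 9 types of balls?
C(59+9-1, 9-1) = C(67, 8) = 6522361560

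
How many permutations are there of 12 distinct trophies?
12! = 479001600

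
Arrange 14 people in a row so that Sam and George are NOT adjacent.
Total - adjacent = 14! - (14-1)!×2 = 87178291200 - 12454041600 = 74724249600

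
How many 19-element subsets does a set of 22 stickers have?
C(22,19) = 22!/(19!×3!) = 1540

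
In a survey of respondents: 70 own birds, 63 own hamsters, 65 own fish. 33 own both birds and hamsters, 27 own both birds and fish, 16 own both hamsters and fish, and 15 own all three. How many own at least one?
|A∪B∪C| = 70+63+65-33-27-16+15 = 137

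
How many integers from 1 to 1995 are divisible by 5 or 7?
⌊1995/5⌋ + ⌊1995/7⌋ - ⌊1995/35⌋ = 399 + 285 - 57 = 627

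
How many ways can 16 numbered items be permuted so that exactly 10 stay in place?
Choose the 10 fixed points C(16,10) = 8008, derange the rest: !6 = Σ_{j=0}^{6} (-1)^j·6!/j! = 720 - 720 + 360 - 120 + 30 - 6 + 1 = 265. Product = 8008 × 265 = 2122120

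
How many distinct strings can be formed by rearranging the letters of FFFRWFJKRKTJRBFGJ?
17! / (1! × 3! × 1! × 1! × 1! × 3! × 2! × 5!) = 41167526400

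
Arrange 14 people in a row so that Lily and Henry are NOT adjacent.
Total - adjacent = 14! - (14-1)!×2 = 87178291200 - 12454041600 = 74724249600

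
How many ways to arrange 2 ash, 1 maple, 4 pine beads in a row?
7! / (2! × 1! × 4!) = 105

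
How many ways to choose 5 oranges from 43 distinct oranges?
C(43,5) = 43!/(5!×38!) = 962598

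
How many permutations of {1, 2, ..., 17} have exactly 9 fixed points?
Choose the 9 fixed points C(17,9) = 24310, derange the rest: !8 = Σ_{j=0}^{8} (-1)^j·8!/j! = 40320 - 40320 + 20160 - 6720 + 1680 - 336 + 56 - 8 + 1 = 14833. Product = 24310 × 14833 = 360590230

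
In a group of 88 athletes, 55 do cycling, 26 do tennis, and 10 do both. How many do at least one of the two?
|A∪B| = |A| + |B| - |A∩B| = 55 + 26 - 10 = 71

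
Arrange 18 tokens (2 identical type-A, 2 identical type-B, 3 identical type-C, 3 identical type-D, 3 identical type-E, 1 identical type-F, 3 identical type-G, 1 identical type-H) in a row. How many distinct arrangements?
18! / (2! × 2! × 3! × 3! × 3! × 1! × 3! × 1!) = 1235025792000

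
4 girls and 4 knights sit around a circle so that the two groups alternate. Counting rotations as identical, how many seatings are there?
Fix one of the girls: (4-1)! ways for the remaining girls, × 4! ways for the knights = 6 × 24 = 144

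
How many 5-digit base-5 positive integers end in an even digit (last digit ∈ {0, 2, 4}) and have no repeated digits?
Last∈{0,2,4}. Last=0: 24. Last nonzero: 2×3×P(3,3) = 36. Total = 60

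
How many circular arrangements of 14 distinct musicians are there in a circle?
Circular: fix one position, arrange the rest. (14-1)! = 6227020800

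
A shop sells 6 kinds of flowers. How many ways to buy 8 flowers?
C(8+6-1, 6-1) = C(13, 5) = 1287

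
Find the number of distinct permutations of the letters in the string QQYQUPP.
7! / (3! × 1! × 2! × 1!) = 420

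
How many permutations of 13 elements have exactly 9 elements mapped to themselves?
Choose the 9 fixed points C(13,9) = 715, derange the rest: !4 = Σ_{j=0}^{4} (-1)^j·4!/j! = 24 - 24 + 12 - 4 + 1 = 9. Product = 715 × 9 = 6435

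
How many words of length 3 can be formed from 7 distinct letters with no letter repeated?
P(7,3) = 7!/(7-3)! = 210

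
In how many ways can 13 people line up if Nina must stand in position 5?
Fix one position: (13-1)! = 479001600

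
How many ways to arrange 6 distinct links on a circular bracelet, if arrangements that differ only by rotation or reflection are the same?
(6-1)!/2 = 120/2 = 60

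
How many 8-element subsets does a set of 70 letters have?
C(70,8) = 70!/(8!×62!) = 9440350920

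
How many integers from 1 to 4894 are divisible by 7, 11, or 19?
⌊4894/7⌋+⌊4894/11⌋+⌊4894/19⌋ - ⌊4894/77⌋-⌊4894/133⌋-⌊4894/209⌋ + ⌊4894/1463⌋ = 699+444+257 - 63-36-23 + 3 = 1281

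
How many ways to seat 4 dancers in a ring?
Circular: fix one position, arrange the rest. (4-1)! = 6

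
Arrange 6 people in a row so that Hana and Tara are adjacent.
Treat as block: (6-1)! × 2! = 120 × 2 = 240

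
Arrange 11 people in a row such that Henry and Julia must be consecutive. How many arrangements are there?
Treat the 2 as one block: (11-2+1)! × 2! = 3628800 × 2 = 7257600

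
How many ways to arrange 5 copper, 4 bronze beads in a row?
9! / (5! × 4!) = 126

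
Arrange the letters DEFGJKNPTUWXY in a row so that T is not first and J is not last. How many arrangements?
By inclusion-exclusion: 13! - 2×(13-1)! + (13-2)! = 6227020800 - 958003200 + 39916800 = 5308934400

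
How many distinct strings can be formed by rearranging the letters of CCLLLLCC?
8! / (4! × 4!) = 70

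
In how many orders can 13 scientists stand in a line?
13! = 6227020800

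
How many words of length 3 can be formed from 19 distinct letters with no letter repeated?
P(19,3) = 19!/(19-3)! = 5814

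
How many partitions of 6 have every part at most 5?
Let r_j(i) = number of partitions of i into parts ≤ j, for i = 0..6. r_1(i) = 1 for all i; r_j(i) = r_{j-1}(i) + r_j(i-j). Rows j = 2..5: ≤2: 1 1 2 2 3 3 4; ≤3: 1 1 2 3 4 5 7; ≤4: 1 1 2 3 5 6 9; ≤5: 1 1 2 3 5 7 10. r_5(6) = 10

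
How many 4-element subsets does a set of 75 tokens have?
C(75,4) = 75!/(4!×71!) = 1215450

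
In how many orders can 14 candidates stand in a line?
14! = 87178291200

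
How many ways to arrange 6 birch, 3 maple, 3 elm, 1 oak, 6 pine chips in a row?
19! / (6! × 3! × 3! × 1! × 6!) = 6518191680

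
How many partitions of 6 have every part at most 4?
Let r_j(i) = number of partitions of i into parts ≤ j, for i = 0..6. r_1(i) = 1 for all i; r_j(i) = r_{j-1}(i) + r_j(i-j). Rows j = 2..4: ≤2: 1 1 2 2 3 3 4; ≤3: 1 1 2 3 4 5 7; ≤4: 1 1 2 3 5 6 9. r_4(6) = 9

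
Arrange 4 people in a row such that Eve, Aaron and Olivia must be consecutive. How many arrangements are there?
Treat the 3 as one block: (4-3+1)! × 3! = 2 × 6 = 12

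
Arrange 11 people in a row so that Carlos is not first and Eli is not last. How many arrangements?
By inclusion-exclusion: 11! - 2×(11-1)! + (11-2)! = 39916800 - 7257600 + 362880 = 33022080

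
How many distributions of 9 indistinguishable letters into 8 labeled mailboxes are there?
C(9+8-1, 8-1) = C(16, 7) = 11440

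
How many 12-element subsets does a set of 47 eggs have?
C(47,12) = 47!/(12!×35!) = 52251400851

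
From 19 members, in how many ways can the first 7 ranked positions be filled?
P(19,7) = 19!/(19-7)! = 253955520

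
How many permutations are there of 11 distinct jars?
11! = 39916800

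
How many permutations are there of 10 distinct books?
10! = 3628800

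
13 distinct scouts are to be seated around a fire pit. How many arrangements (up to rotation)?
Circular: fix one position, arrange the rest. (13-1)! = 479001600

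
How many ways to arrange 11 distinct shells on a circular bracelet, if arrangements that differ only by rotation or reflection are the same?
(11-1)!/2 = 3628800/2 = 1814400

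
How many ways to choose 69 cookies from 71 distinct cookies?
C(71,69) = 71!/(69!×2!) = 2485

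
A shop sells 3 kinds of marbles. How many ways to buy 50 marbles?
C(50+3-1, 3-1) = C(52, 2) = 1326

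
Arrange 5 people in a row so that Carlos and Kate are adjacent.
Treat as block: (5-1)! × 2! = 24 × 2 = 48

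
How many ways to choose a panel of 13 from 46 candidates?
C(46,13) = 46!/(13!×33!) = 101766230790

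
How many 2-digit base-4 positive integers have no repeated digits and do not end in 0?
Last digit: 3 nonzero choices. First digit: 2 (nonzero, ≠last). Middle 0: P(2,0) = 1. Total = 6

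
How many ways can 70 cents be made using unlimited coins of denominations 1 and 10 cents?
Coefficient of x^70 in 1/(1-x^1) · 1/(1-x^10). Use j coins of 10 for j = 0..⌊70/10⌋ = 7, the rest in 1s: 7 + 1 = 8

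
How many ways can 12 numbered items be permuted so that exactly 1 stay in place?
Choose the 1 fixed point C(12,1) = 12, derange the rest: !11 = Σ_{j=0}^{11} (-1)^j·11!/j! = 39916800 - 39916800 + 19958400 - 6652800 + 1663200 - 332640 + 55440 - 7920 + 990 - 110 + 11 - 1 = 14684570. Product = 12 × 14684570 = 176214840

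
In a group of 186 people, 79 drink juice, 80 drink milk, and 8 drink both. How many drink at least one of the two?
|A∪B| = |A| + |B| - |A∩B| = 79 + 80 - 8 = 151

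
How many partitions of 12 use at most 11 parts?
By conjugation, equals partitions of 12 into parts ≤ 11. Let r_j(i) = number of partitions of i into parts ≤ j, for i = 0..12. r_1(i) = 1 for all i; r_j(i) = r_{j-1}(i) + r_j(i-j). Rows j = 2..11: ≤2: 1 1 2 2 3 3 4 4 5 5 6 6 7; ≤3: 1 1 2 3 4 5 7 8 10 12 14 16 19; ≤4: 1 1 2 3 5 6 9 11 15 18 23 27 34; ≤5: 1 1 2 3 5 7 10 13 18 23 30 37 47; ≤6: 1 1 2 3 5 7 11 14 20 26 35 44 58; ≤7: 1 1 2 3 5 7 11 15 21 28 38 49 65; ≤8: 1 1 2 3 5 7 11 15 22 29 40 52 70; ≤9: 1 1 2 3 5 7 11 15 22 30 41 54 73; ≤10: 1 1 2 3 5 7 11 15 22 30 42 55 75; ≤11: 1 1 2 3 5 7 11 15 22 30 42 56 76. r_11(12) = 76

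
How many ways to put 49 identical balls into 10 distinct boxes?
C(49+10-1, 10-1) = C(58, 9) = 10648873950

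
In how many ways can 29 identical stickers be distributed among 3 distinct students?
C(29+3-1, 3-1) = C(31, 2) = 465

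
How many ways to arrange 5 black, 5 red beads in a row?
10! / (5! × 5!) = 252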